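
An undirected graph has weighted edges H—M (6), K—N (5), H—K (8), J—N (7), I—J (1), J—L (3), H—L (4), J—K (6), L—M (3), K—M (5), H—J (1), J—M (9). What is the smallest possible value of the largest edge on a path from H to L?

3

A few of the H→L routes:
H -> J -> K -> M -> L: max(1, 6, 5, 3) = 6
H -> J -> L: max(1, 3) = 3
H -> M -> L: max(6, 3) = 6
H -> L: max(4) = 4
The minimum achievable maximum is 3.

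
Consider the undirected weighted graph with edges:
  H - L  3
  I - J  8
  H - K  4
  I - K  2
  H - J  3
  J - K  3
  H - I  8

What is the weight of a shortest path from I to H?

6

Checking several routes:
I -> K -> J -> H: 2 + 3 + 3 = 8
I -> H: 8
I -> K -> H: 2 + 4 = 6
I -> J -> H: 8 + 3 = 11
Best route has total 6.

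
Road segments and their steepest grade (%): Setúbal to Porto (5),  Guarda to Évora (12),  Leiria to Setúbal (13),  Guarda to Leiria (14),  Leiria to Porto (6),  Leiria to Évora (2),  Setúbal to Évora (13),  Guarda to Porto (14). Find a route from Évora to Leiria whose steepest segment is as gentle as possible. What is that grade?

2

Comparing a few candidate routes:
Évora -> Setúbal -> Porto -> Leiria: max(13, 5, 6) = 13
Évora -> Leiria: max(2) = 2
Évora -> Setúbal -> Leiria: max(13, 13) = 13
Best route has worst link 2%.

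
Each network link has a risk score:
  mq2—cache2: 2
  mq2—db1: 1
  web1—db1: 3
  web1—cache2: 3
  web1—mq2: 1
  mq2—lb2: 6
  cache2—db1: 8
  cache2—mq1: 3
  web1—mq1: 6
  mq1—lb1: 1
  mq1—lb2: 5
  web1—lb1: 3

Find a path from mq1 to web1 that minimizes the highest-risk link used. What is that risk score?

3

A few of the mq1→web1 routes:
mq1 -> cache2 -> web1: max(3, 3) = 3
mq1 -> cache2 -> mq2 -> db1 -> web1: max(3, 2, 1, 3) = 3
mq1 -> cache2 -> mq2 -> web1: max(3, 2, 1) = 3
mq1 -> lb1 -> web1: max(1, 3) = 3
Best route has worst link 3.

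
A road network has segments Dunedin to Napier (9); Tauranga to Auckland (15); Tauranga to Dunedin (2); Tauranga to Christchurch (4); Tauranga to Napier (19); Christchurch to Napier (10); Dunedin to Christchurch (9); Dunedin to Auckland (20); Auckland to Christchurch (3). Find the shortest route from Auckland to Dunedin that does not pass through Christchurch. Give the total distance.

Paths from Auckland to Dunedin avoiding Christchurch:
Auckland - Tauranga - Napier - Dunedin: 15 + 19 + 9 = 43
Auckland - Tauranga - Dunedin: 15 + 2 = 17
Auckland - Dunedin: 20
Shortest: 17 mi.

17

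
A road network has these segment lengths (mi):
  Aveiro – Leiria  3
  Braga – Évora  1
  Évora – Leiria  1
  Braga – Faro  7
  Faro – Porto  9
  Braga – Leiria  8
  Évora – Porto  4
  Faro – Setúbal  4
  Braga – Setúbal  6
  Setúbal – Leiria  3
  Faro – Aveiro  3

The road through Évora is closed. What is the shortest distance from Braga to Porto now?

Comparing a few candidate routes:
Braga→Faro→Porto: 7 + 9 = 16
Braga→Leiria→Aveiro→Faro→Porto: 8 + 3 + 3 + 9 = 23
Braga→Setúbal→Faro→Porto: 6 + 4 + 9 = 19
The minimum is 16 mi.

16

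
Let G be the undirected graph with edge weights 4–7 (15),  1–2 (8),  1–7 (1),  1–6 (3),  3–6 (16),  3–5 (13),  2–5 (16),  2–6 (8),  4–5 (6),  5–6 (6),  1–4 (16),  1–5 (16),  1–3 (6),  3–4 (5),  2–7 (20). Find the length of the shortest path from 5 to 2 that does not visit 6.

16

Comparing a few candidate routes:
5 - 1 - 2: 16 + 8 = 24
5 - 3 - 1 - 2: 13 + 6 + 8 = 27
5 - 4 - 7 - 1 - 2: 6 + 15 + 1 + 8 = 30
5 - 4 - 3 - 1 - 2: 6 + 5 + 6 + 8 = 25
5 - 2: 16
Best route has total 16.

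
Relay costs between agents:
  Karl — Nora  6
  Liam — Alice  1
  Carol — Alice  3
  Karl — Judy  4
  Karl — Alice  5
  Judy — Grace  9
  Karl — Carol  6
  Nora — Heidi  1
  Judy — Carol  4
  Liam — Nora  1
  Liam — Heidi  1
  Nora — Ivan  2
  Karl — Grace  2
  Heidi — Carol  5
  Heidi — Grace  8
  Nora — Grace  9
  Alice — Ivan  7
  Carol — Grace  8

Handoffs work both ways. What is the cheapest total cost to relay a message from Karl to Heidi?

A few of the Karl→Heidi routes:
Karl → Alice → Liam → Heidi: 5 + 1 + 1 = 7
Karl → Nora → Liam → Heidi: 6 + 1 + 1 = 8
Karl → Nora → Heidi: 6 + 1 = 7
Best route has total 7.

7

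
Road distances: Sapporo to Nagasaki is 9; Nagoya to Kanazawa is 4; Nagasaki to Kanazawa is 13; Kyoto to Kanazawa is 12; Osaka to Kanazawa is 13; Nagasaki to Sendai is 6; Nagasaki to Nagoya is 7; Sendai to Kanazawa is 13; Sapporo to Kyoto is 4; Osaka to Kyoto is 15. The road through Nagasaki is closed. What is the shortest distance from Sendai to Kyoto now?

Candidate routes:
Sendai -> Kanazawa -> Osaka -> Kyoto: 13 + 13 + 15 = 41
Sendai -> Kanazawa -> Kyoto: 13 + 12 = 25
The minimum is 25.

25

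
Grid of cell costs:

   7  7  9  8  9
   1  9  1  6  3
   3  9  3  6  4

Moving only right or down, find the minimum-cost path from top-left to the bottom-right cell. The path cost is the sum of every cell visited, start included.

Path r0c0 → r1c0 → r1c1 → r1c2 → r1c3 → r1c4 → r2c4: 7 + 1 + 9 + 1 + 6 + 3 + 4 = 31.
(Top row then right column would cost 47.)

31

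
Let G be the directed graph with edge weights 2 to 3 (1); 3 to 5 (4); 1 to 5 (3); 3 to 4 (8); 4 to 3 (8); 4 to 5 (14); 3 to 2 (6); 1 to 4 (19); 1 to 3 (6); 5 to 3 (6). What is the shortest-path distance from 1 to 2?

Paths from 1 to 2:
1 - 4 - 5 - 3 - 2: 19 + 14 + 6 + 6 = 45
1 - 3 - 2: 6 + 6 = 12
1 - 5 - 3 - 2: 3 + 6 + 6 = 15
1 - 4 - 3 - 2: 19 + 8 + 6 = 33
Best route has total 12.

12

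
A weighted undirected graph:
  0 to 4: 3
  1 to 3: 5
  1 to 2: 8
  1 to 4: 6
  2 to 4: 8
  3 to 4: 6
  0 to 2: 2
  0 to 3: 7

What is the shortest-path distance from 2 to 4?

A few of the 2→4 routes:
2 -> 1 -> 4: 8 + 6 = 14
2 -> 4: 8
2 -> 0 -> 4: 2 + 3 = 5
2 -> 0 -> 3 -> 4: 2 + 7 + 6 = 15
The minimum is 5.

5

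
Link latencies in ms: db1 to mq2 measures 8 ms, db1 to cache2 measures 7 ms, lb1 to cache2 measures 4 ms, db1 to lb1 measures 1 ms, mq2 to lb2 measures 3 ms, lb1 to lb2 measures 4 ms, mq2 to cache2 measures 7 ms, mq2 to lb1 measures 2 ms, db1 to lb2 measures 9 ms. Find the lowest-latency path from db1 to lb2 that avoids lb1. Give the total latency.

9

Paths from db1 to lb2 avoiding lb1:
db1-mq2-lb2: 8 + 3 = 11
db1-lb2: 9
db1-cache2-mq2-lb2: 7 + 7 + 3 = 17
Shortest: 9 ms.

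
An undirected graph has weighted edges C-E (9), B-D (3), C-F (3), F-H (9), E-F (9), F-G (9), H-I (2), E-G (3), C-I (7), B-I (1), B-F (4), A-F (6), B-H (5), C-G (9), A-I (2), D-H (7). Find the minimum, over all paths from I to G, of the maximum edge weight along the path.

9

Some routes from I to G:
I - H - F - C - G: max(2, 9, 3, 9) = 9
I - H - F - E - C - G: max(2, 9, 9, 9, 9) = 9
I - H - F - G: max(2, 9, 9) = 9
I - H - F - E - G: max(2, 9, 9, 3) = 9
I - H - F - C - E - G: max(2, 9, 3, 9, 3) = 9
Best route has worst link 9.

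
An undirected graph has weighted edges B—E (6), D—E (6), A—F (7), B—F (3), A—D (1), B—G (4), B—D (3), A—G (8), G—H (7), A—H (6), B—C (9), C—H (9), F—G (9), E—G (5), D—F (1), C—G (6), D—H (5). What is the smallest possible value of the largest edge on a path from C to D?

6

Checking several routes:
C→G→E→B→F→D: max(6, 5, 6, 3, 1) = 6
C→G→B→F→D: max(6, 4, 3, 1) = 6
C→G→B→D: max(6, 4, 3) = 6
C→G→B→E→D: max(6, 4, 6, 6) = 6
C→G→E→B→D: max(6, 5, 6, 3) = 6
C→G→E→D: max(6, 5, 6) = 6
Best route has worst link 6.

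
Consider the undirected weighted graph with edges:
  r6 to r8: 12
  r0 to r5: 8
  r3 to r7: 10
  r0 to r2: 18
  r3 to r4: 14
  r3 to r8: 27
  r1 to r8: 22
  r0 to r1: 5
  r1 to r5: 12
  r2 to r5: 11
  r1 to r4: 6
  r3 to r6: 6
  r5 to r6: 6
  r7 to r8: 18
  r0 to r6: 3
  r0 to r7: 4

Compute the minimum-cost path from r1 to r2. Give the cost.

23

A few of the r1→r2 routes:
r1→r0→r2: 5 + 18 = 23
r1→r0→r6→r5→r2: 5 + 3 + 6 + 11 = 25
r1→r0→r5→r2: 5 + 8 + 11 = 24
r1→r5→r0→r2: 12 + 8 + 18 = 38
r1→r5→r2: 12 + 11 = 23
The minimum is 23.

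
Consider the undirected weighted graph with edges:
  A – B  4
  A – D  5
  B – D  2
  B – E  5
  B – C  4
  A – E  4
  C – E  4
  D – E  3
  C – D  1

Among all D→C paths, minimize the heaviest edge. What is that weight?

1

Comparing a few candidate routes:
D→B→C: max(2, 4) = 4
D→E→C: max(3, 4) = 4
D→C: max(1) = 1
D→B→A→E→C: max(2, 4, 4, 4) = 4
D→E→A→B→C: max(3, 4, 4, 4) = 4
Best route has worst link 1.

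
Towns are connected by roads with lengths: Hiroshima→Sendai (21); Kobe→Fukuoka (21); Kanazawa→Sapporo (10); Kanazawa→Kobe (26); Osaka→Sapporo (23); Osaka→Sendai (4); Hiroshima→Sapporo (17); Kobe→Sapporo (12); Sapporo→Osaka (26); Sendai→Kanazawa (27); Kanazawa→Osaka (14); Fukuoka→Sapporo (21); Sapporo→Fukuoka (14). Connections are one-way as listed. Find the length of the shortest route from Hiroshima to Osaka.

Checking several routes:
Hiroshima→Sendai→Kanazawa→Sapporo→Osaka: 21 + 27 + 10 + 26 = 84
Hiroshima→Sendai→Kanazawa→Kobe→Sapporo→Osaka: 21 + 27 + 26 + 12 + 26 = 112
Hiroshima→Sapporo→Osaka: 17 + 26 = 43
Hiroshima→Sendai→Kanazawa→Osaka: 21 + 27 + 14 = 62
Shortest: 43.

43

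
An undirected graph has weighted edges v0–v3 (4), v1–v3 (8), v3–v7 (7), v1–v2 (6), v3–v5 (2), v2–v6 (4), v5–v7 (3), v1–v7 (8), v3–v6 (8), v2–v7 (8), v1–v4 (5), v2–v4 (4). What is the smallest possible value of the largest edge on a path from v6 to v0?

Checking several routes:
v6 -> v2 -> v7 -> v1 -> v3 -> v0: max(4, 8, 8, 8, 4) = 8
v6 -> v2 -> v7 -> v3 -> v0: max(4, 8, 7, 4) = 8
v6 -> v2 -> v7 -> v5 -> v3 -> v0: max(4, 8, 3, 2, 4) = 8
v6 -> v2 -> v4 -> v1 -> v7 -> v5 -> v3 -> v0: max(4, 4, 5, 8, 3, 2, 4) = 8
The minimum achievable maximum is 8.

8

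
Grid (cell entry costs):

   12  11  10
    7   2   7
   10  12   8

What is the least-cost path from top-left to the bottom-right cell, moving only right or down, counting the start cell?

One optimal route is [0,0] [1,0] [1,1] [1,2] [2,2].
Its cost is 12 + 7 + 2 + 7 + 8 = 36.
For comparison, the top-then-right route costs 48.

36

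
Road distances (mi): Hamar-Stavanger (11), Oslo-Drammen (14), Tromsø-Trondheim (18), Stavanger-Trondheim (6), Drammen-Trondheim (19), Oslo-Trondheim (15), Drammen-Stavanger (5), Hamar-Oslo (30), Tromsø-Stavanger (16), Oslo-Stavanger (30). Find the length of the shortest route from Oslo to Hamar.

30

Some routes from Oslo to Hamar:
Oslo -> Drammen -> Stavanger -> Hamar: 14 + 5 + 11 = 30
Oslo -> Trondheim -> Drammen -> Stavanger -> Hamar: 15 + 19 + 5 + 11 = 50
Oslo -> Stavanger -> Hamar: 30 + 11 = 41
Oslo -> Hamar: 30
Oslo -> Trondheim -> Stavanger -> Hamar: 15 + 6 + 11 = 32
Shortest: 30 mi.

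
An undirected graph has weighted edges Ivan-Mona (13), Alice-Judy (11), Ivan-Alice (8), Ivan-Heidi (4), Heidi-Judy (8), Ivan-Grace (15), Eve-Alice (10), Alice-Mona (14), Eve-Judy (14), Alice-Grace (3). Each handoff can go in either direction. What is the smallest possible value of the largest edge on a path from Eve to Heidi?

Some routes from Eve to Heidi:
Eve-Alice-Mona-Ivan-Heidi: max(10, 14, 13, 4) = 14
Eve-Alice-Judy-Heidi: max(10, 11, 8) = 11
Eve-Alice-Ivan-Heidi: max(10, 8, 4) = 10
Smallest bottleneck: 10.

10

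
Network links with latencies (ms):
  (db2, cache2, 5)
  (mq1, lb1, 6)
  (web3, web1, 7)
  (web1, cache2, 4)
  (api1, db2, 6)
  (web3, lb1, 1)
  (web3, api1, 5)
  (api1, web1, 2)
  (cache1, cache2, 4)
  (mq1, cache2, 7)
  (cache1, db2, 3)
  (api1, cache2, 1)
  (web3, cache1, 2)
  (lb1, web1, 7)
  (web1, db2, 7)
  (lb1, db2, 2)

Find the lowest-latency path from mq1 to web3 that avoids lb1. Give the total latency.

13

A few of the mq1→web3 routes:
mq1 - cache2 - cache1 - web3: 7 + 4 + 2 = 13
mq1 - cache2 - api1 - web3: 7 + 1 + 5 = 13
mq1 - cache2 - api1 - web1 - web3: 7 + 1 + 2 + 7 = 17
Shortest: 13 ms.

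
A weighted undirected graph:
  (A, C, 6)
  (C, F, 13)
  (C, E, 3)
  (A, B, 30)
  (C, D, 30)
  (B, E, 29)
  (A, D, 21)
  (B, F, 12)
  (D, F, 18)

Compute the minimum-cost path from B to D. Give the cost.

Some routes from B to D:
B-A-D: 30 + 21 = 51
B-F-D: 12 + 18 = 30
B-F-C-A-D: 12 + 13 + 6 + 21 = 52
B-E-C-A-D: 29 + 3 + 6 + 21 = 59
B-F-C-D: 12 + 13 + 30 = 55
The minimum is 30.

30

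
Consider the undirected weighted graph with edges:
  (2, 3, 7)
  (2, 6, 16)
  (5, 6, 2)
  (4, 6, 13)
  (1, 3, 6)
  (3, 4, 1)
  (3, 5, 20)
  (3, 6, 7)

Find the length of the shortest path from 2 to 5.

16

A few of the 2→5 routes:
2 → 3 → 5: 7 + 20 = 27
2 → 6 → 3 → 5: 16 + 7 + 20 = 43
2 → 6 → 5: 16 + 2 = 18
2 → 3 → 4 → 6 → 5: 7 + 1 + 13 + 2 = 23
2 → 3 → 6 → 5: 7 + 7 + 2 = 16
Best route has total 16.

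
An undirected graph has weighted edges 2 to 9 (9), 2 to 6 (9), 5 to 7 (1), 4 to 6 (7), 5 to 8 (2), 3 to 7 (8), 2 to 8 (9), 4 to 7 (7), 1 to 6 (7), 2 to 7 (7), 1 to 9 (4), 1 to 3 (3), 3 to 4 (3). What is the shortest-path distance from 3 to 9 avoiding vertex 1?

Some routes from 3 to 9 avoiding 1:
3 - 4 - 7 - 2 - 9: 3 + 7 + 7 + 9 = 26
3 - 4 - 7 - 5 - 8 - 2 - 9: 3 + 7 + 1 + 2 + 9 + 9 = 31
3 - 7 - 2 - 9: 8 + 7 + 9 = 24
3 - 4 - 6 - 2 - 9: 3 + 7 + 9 + 9 = 28
3 - 7 - 5 - 8 - 2 - 9: 8 + 1 + 2 + 9 + 9 = 29
The minimum is 24.

24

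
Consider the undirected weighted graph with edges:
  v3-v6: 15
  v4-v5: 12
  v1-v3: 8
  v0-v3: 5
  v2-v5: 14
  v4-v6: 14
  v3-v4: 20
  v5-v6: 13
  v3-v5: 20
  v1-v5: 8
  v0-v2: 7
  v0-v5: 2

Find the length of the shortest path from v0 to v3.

Some routes from v0 to v3:
v0-v3: 5
v0-v5-v6-v3: 2 + 13 + 15 = 30
v0-v5-v3: 2 + 20 = 22
v0-v5-v1-v3: 2 + 8 + 8 = 18
Shortest: 5.

5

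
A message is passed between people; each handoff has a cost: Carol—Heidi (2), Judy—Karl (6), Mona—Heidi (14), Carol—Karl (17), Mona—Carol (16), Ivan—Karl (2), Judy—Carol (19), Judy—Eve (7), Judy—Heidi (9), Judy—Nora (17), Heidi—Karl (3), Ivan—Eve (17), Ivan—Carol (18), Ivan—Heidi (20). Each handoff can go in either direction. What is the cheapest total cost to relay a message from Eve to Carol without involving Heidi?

26

Comparing a few candidate routes:
Eve → Judy → Karl → Ivan → Carol: 7 + 6 + 2 + 18 = 33
Eve → Judy → Carol: 7 + 19 = 26
Eve → Judy → Karl → Carol: 7 + 6 + 17 = 30
Eve → Ivan → Carol: 17 + 18 = 35
The minimum is 26.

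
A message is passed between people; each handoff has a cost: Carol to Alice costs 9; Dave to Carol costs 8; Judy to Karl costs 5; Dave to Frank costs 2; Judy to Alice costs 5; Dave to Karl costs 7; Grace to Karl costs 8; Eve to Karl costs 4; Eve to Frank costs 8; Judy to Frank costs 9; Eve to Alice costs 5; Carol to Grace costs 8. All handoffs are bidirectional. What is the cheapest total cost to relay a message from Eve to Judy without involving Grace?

9

A few of the Eve→Judy routes:
Eve - Karl - Dave - Frank - Judy: 4 + 7 + 2 + 9 = 22
Eve - Alice - Judy: 5 + 5 = 10
Eve - Karl - Judy: 4 + 5 = 9
Eve - Frank - Dave - Karl - Judy: 8 + 2 + 7 + 5 = 22
Eve - Frank - Judy: 8 + 9 = 17
Shortest: 9.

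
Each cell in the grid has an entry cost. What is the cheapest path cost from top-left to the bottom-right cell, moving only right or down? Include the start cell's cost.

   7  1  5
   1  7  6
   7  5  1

One optimal route is r0c0 → r0c1 → r0c2 → r1c2 → r2c2.
Its cost is 7 + 1 + 5 + 6 + 1 = 20.

20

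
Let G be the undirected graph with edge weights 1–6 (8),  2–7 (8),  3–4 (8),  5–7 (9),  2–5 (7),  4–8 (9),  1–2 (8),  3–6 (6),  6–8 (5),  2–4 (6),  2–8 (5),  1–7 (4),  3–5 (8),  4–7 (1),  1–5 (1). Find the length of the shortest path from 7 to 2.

Some routes from 7 to 2:
7 -> 1 -> 2: 4 + 8 = 12
7 -> 4 -> 2: 1 + 6 = 7
7 -> 1 -> 5 -> 2: 4 + 1 + 7 = 12
7 -> 4 -> 8 -> 2: 1 + 9 + 5 = 15
7 -> 2: 8
The minimum is 7.

7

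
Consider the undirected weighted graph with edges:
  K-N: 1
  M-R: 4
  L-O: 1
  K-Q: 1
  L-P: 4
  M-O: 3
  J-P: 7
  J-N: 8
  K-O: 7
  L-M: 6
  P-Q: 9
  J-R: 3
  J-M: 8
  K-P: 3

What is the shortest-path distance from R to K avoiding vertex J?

14

Checking several routes:
R -> M -> O -> L -> P -> K: 4 + 3 + 1 + 4 + 3 = 15
R -> M -> O -> K: 4 + 3 + 7 = 14
R -> M -> L -> P -> K: 4 + 6 + 4 + 3 = 17
R -> M -> L -> O -> K: 4 + 6 + 1 + 7 = 18
Shortest: 14.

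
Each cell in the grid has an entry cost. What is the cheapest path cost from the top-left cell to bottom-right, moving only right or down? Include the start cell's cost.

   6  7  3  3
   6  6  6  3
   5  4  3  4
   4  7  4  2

One optimal route is (0,0)→(0,1)→(0,2)→(0,3)→(1,3)→(2,3)→(3,3).
Its cost is 6 + 7 + 3 + 3 + 3 + 4 + 2 = 28.

28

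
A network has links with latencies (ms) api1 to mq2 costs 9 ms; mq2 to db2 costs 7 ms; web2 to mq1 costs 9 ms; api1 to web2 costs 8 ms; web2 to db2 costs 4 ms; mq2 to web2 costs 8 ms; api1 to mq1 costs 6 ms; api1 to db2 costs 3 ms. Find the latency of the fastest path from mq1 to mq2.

15

Some routes from mq1 to mq2:
mq1 - api1 - db2 - mq2: 6 + 3 + 7 = 16
mq1 - api1 - mq2: 6 + 9 = 15
mq1 - web2 - mq2: 9 + 8 = 17
Shortest: 15 ms.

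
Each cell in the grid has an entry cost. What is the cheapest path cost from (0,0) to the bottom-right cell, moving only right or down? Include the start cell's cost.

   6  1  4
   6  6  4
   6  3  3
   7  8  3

Cheapest: r0c0 -> r0c1 -> r0c2 -> r1c2 -> r2c2 -> r3c2
  6 + 1 + 4 + 4 + 3 + 3 = 21

21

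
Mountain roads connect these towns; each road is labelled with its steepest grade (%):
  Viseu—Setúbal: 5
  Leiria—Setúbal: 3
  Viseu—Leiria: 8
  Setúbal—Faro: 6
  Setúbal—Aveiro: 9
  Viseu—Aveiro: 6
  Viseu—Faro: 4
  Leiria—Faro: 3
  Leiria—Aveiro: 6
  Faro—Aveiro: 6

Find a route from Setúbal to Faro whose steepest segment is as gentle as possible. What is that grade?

3

Comparing a few candidate routes:
Setúbal-Viseu-Faro: max(5, 4) = 5
Setúbal-Leiria-Faro: max(3, 3) = 3
Setúbal-Viseu-Aveiro-Faro: max(5, 6, 6) = 6
Setúbal-Leiria-Aveiro-Viseu-Faro: max(3, 6, 6, 4) = 6
Setúbal-Leiria-Aveiro-Faro: max(3, 6, 6) = 6
Setúbal-Viseu-Aveiro-Leiria-Faro: max(5, 6, 6, 3) = 6
Smallest bottleneck: 3%.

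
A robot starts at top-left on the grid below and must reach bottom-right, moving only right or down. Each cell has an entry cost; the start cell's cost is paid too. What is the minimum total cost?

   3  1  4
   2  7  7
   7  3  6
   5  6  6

Cheapest: r0c0 r0c1 r1c1 r2c1 r2c2 r3c2
  3 + 1 + 7 + 3 + 6 + 6 = 26
For comparison, the top-then-right route costs 27.

26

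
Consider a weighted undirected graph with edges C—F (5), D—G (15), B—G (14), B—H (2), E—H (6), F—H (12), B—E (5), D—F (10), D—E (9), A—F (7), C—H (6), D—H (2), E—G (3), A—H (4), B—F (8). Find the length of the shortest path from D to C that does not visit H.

15

Routes from D to C avoiding H:
D-G-B-F-C: 15 + 14 + 8 + 5 = 42
D-G-E-B-F-C: 15 + 3 + 5 + 8 + 5 = 36
D-F-C: 10 + 5 = 15
D-E-G-B-F-C: 9 + 3 + 14 + 8 + 5 = 39
D-E-B-F-C: 9 + 5 + 8 + 5 = 27
The minimum is 15.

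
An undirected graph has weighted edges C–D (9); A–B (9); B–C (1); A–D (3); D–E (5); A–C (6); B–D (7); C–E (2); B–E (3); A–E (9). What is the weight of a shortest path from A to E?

A few of the A→E routes:
A - E: 9
A - B - C - E: 9 + 1 + 2 = 12
A - C - E: 6 + 2 = 8
A - C - B - E: 6 + 1 + 3 = 10
A - D - E: 3 + 5 = 8
The minimum is 8.

8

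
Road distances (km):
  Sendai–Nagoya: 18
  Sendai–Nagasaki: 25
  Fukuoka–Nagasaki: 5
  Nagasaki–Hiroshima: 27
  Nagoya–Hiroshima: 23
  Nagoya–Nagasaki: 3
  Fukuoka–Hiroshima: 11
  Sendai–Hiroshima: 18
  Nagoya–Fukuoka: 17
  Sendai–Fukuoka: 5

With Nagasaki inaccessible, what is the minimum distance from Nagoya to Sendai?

Comparing a few candidate routes:
Nagoya -> Fukuoka -> Sendai: 17 + 5 = 22
Nagoya -> Hiroshima -> Sendai: 23 + 18 = 41
Nagoya -> Sendai: 18
Nagoya -> Hiroshima -> Fukuoka -> Sendai: 23 + 11 + 5 = 39
Shortest: 18 km.

18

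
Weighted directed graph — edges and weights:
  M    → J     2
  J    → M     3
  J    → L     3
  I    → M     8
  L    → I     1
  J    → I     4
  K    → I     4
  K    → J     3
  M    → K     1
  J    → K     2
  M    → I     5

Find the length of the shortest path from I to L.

13

Candidate routes:
I-M-J-L: 8 + 2 + 3 = 13
I-M-K-J-L: 8 + 1 + 3 + 3 = 15
Best route has total 13.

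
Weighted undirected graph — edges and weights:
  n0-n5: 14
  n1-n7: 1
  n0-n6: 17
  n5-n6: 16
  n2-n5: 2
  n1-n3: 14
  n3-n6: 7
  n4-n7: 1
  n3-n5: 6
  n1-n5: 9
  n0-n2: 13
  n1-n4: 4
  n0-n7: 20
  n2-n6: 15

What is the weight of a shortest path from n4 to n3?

Comparing a few candidate routes:
n4→n1→n3: 4 + 14 = 18
n4→n7→n1→n5→n3: 1 + 1 + 9 + 6 = 17
n4→n1→n5→n3: 4 + 9 + 6 = 19
n4→n7→n1→n3: 1 + 1 + 14 = 16
Best route has total 16.

16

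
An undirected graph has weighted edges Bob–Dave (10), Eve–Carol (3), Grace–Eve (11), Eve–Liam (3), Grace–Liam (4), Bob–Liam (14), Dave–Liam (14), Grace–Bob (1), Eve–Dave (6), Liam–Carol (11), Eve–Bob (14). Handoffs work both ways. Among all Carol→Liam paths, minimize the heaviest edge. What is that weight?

A few of the Carol→Liam routes:
Carol - Liam: max(11) = 11
Carol - Eve - Liam: max(3, 3) = 3
Carol - Eve - Dave - Bob - Grace - Liam: max(3, 6, 10, 1, 4) = 10
Carol - Eve - Grace - Liam: max(3, 11, 4) = 11
Smallest bottleneck: 3.

3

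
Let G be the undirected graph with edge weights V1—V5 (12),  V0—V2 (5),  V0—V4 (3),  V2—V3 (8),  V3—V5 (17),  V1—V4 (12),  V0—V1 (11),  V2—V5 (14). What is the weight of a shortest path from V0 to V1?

11

Routes from V0 to V1:
V0→V1: 11
V0→V2→V5→V1: 5 + 14 + 12 = 31
V0→V4→V1: 3 + 12 = 15
V0→V2→V3→V5→V1: 5 + 8 + 17 + 12 = 42
Shortest: 11.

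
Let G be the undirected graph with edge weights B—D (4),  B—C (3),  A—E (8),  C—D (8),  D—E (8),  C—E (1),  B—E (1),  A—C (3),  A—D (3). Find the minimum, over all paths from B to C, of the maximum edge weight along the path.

1

A few of the B→C routes:
B → D → C: max(4, 8) = 8
B → E → C: max(1, 1) = 1
B → C: max(3) = 3
B → D → E → C: max(4, 8, 1) = 8
B → D → A → E → C: max(4, 3, 8, 1) = 8
B → D → A → C: max(4, 3, 3) = 4
The minimum achievable maximum is 1.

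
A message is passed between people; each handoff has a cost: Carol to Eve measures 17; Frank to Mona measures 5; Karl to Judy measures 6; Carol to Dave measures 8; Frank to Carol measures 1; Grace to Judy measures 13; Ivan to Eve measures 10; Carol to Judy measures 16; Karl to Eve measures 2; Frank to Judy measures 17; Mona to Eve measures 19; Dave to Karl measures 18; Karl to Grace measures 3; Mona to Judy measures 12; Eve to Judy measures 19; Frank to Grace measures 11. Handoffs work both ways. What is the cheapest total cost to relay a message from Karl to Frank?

14

Checking several routes:
Karl -> Eve -> Carol -> Frank: 2 + 17 + 1 = 20
Karl -> Judy -> Frank: 6 + 17 = 23
Karl -> Judy -> Carol -> Frank: 6 + 16 + 1 = 23
Karl -> Grace -> Frank: 3 + 11 = 14
Karl -> Judy -> Mona -> Frank: 6 + 12 + 5 = 23
The minimum is 14.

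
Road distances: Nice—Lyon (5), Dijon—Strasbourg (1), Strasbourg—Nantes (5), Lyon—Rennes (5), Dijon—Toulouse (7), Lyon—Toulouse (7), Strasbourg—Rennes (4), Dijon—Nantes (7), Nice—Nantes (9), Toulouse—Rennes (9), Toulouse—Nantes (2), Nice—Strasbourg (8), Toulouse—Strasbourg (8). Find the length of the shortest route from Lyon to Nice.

Comparing a few candidate routes:
Lyon -> Nice: 5
Lyon -> Rennes -> Strasbourg -> Nice: 5 + 4 + 8 = 17
Lyon -> Toulouse -> Nantes -> Strasbourg -> Nice: 7 + 2 + 5 + 8 = 22
Lyon -> Rennes -> Strasbourg -> Nantes -> Nice: 5 + 4 + 5 + 9 = 23
Lyon -> Toulouse -> Dijon -> Strasbourg -> Nice: 7 + 7 + 1 + 8 = 23
Lyon -> Toulouse -> Nantes -> Nice: 7 + 2 + 9 = 18
Shortest: 5.

5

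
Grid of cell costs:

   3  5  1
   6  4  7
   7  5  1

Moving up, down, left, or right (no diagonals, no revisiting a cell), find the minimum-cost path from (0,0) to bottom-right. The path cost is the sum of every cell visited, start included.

17

Path [0,0] → [0,1] → [0,2] → [1,2] → [2,2]: 3 + 5 + 1 + 7 + 1 = 17.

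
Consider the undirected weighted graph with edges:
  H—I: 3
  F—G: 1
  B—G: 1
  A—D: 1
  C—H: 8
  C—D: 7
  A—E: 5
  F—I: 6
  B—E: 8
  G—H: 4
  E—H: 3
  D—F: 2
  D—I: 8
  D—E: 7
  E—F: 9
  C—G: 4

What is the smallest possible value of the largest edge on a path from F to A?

2

Checking several routes:
F -> G -> H -> E -> A: max(1, 4, 3, 5) = 5
F -> I -> H -> E -> A: max(6, 3, 3, 5) = 6
F -> D -> A: max(2, 1) = 2
The minimum achievable maximum is 2.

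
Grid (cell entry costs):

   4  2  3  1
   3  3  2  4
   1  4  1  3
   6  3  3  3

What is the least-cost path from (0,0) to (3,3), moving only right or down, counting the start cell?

Cheapest: [0,0] → [0,1] → [0,2] → [1,2] → [2,2] → [2,3] → [3,3]
  4 + 2 + 3 + 2 + 1 + 3 + 3 = 18

18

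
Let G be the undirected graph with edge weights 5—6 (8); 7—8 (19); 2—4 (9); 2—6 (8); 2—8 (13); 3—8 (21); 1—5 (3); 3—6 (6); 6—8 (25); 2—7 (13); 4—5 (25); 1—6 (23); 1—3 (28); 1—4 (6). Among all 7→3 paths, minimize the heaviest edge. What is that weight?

Comparing a few candidate routes:
7 → 2 → 6 → 3: max(13, 8, 6) = 13
7 → 2 → 4 → 1 → 5 → 6 → 3: max(13, 9, 6, 3, 8, 6) = 13
7 → 8 → 2 → 4 → 1 → 5 → 6 → 3: max(19, 13, 9, 6, 3, 8, 6) = 19
Smallest bottleneck: 13.

13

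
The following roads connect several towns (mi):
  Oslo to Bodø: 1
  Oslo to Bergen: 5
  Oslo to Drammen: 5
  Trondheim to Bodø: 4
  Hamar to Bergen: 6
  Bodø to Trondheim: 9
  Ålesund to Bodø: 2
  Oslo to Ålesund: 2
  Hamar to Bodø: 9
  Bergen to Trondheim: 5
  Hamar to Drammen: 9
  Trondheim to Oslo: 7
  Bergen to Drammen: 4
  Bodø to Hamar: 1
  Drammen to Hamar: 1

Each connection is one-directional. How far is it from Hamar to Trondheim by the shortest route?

Paths from Hamar to Trondheim:
Hamar → Bergen → Trondheim: 6 + 5 = 11
Hamar → Bodø → Trondheim: 9 + 9 = 18
Shortest: 11 mi.

11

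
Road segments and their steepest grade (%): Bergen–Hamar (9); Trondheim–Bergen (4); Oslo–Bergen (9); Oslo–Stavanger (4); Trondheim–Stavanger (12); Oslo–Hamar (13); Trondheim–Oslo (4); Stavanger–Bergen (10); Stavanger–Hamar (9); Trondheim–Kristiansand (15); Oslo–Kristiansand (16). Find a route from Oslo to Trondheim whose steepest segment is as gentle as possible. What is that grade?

Comparing a few candidate routes:
Oslo → Stavanger → Bergen → Trondheim: max(4, 10, 4) = 10
Oslo → Bergen → Trondheim: max(9, 4) = 9
Oslo → Trondheim: max(4) = 4
Oslo → Stavanger → Hamar → Bergen → Trondheim: max(4, 9, 9, 4) = 9
Best route has worst link 4%.

4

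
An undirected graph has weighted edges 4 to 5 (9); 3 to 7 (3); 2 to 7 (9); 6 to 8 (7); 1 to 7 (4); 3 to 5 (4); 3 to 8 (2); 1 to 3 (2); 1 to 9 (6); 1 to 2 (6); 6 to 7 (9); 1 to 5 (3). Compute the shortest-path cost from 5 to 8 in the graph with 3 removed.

Paths from 5 to 8 avoiding 3:
5-1-7-6-8: 3 + 4 + 9 + 7 = 23
5-1-2-7-6-8: 3 + 6 + 9 + 9 + 7 = 34
Shortest: 23.

23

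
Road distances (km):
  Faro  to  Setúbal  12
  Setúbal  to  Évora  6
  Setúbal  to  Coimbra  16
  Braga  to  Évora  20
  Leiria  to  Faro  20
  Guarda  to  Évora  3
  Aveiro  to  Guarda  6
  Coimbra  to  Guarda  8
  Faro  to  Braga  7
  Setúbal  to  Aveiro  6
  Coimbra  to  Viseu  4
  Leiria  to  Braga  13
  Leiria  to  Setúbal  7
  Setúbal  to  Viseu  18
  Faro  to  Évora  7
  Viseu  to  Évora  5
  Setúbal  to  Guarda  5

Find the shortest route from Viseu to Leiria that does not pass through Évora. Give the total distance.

A few of the Viseu→Leiria routes:
Viseu - Coimbra - Guarda - Setúbal - Faro - Braga - Leiria: 4 + 8 + 5 + 12 + 7 + 13 = 49
Viseu - Setúbal - Leiria: 18 + 7 = 25
Viseu - Coimbra - Guarda - Setúbal - Leiria: 4 + 8 + 5 + 7 = 24
Viseu - Coimbra - Setúbal - Leiria: 4 + 16 + 7 = 27
Viseu - Coimbra - Guarda - Aveiro - Setúbal - Leiria: 4 + 8 + 6 + 6 + 7 = 31
Best route has total 24 km.

24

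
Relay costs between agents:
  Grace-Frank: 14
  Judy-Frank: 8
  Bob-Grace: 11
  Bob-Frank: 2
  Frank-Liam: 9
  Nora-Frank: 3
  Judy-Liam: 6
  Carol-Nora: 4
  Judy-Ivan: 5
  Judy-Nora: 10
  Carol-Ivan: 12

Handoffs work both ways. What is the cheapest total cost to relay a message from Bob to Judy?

10

Comparing a few candidate routes:
Bob → Grace → Frank → Judy: 11 + 14 + 8 = 33
Bob → Frank → Judy: 2 + 8 = 10
Bob → Frank → Nora → Carol → Ivan → Judy: 2 + 3 + 4 + 12 + 5 = 26
Bob → Frank → Nora → Judy: 2 + 3 + 10 = 15
Bob → Frank → Liam → Judy: 2 + 9 + 6 = 17
Shortest: 10.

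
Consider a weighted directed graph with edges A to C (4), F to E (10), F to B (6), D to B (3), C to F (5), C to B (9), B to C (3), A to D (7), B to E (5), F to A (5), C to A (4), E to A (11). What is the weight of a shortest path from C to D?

11

Some routes from C to D:
C - F - A - D: 5 + 5 + 7 = 17
C - A - D: 4 + 7 = 11
C - F - E - A - D: 5 + 10 + 11 + 7 = 33
C - B - E - A - D: 9 + 5 + 11 + 7 = 32
Best route has total 11.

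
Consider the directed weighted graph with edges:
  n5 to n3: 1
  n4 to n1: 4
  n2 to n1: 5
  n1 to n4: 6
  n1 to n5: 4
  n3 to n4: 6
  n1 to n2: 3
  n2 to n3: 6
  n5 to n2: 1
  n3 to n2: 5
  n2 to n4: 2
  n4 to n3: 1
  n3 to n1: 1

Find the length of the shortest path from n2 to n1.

4

Routes from n2 to n1:
n2-n4-n3-n1: 2 + 1 + 1 = 4
n2-n1: 5
n2-n3-n4-n1: 6 + 6 + 4 = 16
n2-n4-n1: 2 + 4 = 6
n2-n3-n1: 6 + 1 = 7
Best route has total 4.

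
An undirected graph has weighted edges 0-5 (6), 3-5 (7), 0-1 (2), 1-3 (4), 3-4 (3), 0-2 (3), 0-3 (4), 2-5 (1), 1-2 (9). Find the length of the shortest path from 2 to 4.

10

Some routes from 2 to 4:
2 - 5 - 3 - 4: 1 + 7 + 3 = 11
2 - 0 - 3 - 4: 3 + 4 + 3 = 10
2 - 5 - 0 - 3 - 4: 1 + 6 + 4 + 3 = 14
2 - 0 - 1 - 3 - 4: 3 + 2 + 4 + 3 = 12
The minimum is 10.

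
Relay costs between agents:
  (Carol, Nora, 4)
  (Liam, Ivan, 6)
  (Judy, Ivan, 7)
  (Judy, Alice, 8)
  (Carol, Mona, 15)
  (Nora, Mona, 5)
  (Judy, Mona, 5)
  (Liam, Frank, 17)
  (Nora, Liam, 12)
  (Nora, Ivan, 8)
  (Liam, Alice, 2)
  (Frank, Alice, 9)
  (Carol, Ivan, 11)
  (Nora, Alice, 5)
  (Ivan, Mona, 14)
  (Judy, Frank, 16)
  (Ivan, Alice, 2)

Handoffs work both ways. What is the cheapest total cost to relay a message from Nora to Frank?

Checking several routes:
Nora -> Alice -> Liam -> Frank: 5 + 2 + 17 = 24
Nora -> Carol -> Ivan -> Alice -> Frank: 4 + 11 + 2 + 9 = 26
Nora -> Ivan -> Alice -> Frank: 8 + 2 + 9 = 19
Nora -> Ivan -> Liam -> Alice -> Frank: 8 + 6 + 2 + 9 = 25
Nora -> Alice -> Frank: 5 + 9 = 14
Nora -> Liam -> Alice -> Frank: 12 + 2 + 9 = 23
The minimum is 14.

14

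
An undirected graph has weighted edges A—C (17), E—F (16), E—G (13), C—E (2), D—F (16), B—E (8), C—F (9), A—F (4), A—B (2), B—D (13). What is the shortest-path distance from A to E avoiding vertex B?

15

Routes from A to E avoiding B:
A → C → F → E: 17 + 9 + 16 = 42
A → F → C → E: 4 + 9 + 2 = 15
A → C → E: 17 + 2 = 19
A → F → E: 4 + 16 = 20
Best route has total 15.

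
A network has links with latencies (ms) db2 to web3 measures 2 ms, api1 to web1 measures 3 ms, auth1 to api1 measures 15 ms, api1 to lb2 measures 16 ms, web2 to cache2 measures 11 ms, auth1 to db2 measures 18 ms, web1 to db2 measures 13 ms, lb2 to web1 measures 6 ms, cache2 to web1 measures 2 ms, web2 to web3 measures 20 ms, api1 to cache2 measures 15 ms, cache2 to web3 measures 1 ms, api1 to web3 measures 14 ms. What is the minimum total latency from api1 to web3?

6

A few of the api1→web3 routes:
api1 -> cache2 -> web3: 15 + 1 = 16
api1 -> web1 -> cache2 -> web3: 3 + 2 + 1 = 6
api1 -> cache2 -> web1 -> db2 -> web3: 15 + 2 + 13 + 2 = 32
api1 -> web3: 14
api1 -> lb2 -> web1 -> cache2 -> web3: 16 + 6 + 2 + 1 = 25
api1 -> web1 -> db2 -> web3: 3 + 13 + 2 = 18
Shortest: 6 ms.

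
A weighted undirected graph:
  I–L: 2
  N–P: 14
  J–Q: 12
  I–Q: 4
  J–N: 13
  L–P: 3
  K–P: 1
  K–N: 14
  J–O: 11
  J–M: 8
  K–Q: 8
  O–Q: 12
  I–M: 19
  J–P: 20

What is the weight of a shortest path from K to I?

Comparing a few candidate routes:
K → Q → I: 8 + 4 = 12
K → P → L → I: 1 + 3 + 2 = 6
K → N → P → L → I: 14 + 14 + 3 + 2 = 33
Best route has total 6.

6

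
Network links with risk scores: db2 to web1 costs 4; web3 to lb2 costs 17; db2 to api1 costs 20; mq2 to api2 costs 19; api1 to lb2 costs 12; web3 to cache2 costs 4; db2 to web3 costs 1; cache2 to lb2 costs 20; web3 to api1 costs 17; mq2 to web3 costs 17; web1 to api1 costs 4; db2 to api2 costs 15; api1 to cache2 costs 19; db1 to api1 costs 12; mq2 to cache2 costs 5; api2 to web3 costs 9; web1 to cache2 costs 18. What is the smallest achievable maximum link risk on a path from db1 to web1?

12

Some routes from db1 to web1:
db1→api1→web3→api2→db2→web1: max(12, 17, 9, 15, 4) = 17
db1→api1→lb2→web3→api2→db2→web1: max(12, 12, 17, 9, 15, 4) = 17
db1→api1→web3→db2→web1: max(12, 17, 1, 4) = 17
db1→api1→web3→mq2→cache2→web1: max(12, 17, 17, 5, 18) = 18
db1→api1→lb2→web3→db2→web1: max(12, 12, 17, 1, 4) = 17
db1→api1→web1: max(12, 4) = 12
Smallest bottleneck: 12.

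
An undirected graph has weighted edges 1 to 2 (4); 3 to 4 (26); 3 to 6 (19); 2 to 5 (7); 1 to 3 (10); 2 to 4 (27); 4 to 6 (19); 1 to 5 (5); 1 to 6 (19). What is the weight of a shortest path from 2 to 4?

27

Some routes from 2 to 4:
2→1→6→4: 4 + 19 + 19 = 42
2→1→3→4: 4 + 10 + 26 = 40
2→4: 27
2→5→1→3→4: 7 + 5 + 10 + 26 = 48
The minimum is 27.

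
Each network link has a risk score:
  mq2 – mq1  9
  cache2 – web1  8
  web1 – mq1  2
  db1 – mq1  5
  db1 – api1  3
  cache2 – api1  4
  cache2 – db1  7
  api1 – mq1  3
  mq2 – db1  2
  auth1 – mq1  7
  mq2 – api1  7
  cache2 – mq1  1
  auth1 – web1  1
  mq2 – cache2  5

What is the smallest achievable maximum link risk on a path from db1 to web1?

A few of the db1→web1 routes:
db1→api1→mq1→web1: max(3, 3, 2) = 3
db1→mq2→cache2→api1→mq1→web1: max(2, 5, 4, 3, 2) = 5
db1→api1→cache2→mq1→web1: max(3, 4, 1, 2) = 4
db1→mq2→cache2→mq1→web1: max(2, 5, 1, 2) = 5
The minimum achievable maximum is 3.

3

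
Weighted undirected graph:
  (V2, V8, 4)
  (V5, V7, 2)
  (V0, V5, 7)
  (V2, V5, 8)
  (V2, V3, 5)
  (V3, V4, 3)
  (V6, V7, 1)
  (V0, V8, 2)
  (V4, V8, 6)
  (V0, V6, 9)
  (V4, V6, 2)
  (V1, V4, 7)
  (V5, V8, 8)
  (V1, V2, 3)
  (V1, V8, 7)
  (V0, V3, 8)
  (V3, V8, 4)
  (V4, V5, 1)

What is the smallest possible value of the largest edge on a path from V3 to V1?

4

Checking several routes:
V3-V2-V1: max(5, 3) = 5
V3-V8-V2-V1: max(4, 4, 3) = 4
V3-V4-V8-V2-V1: max(3, 6, 4, 3) = 6
Best route has worst link 4.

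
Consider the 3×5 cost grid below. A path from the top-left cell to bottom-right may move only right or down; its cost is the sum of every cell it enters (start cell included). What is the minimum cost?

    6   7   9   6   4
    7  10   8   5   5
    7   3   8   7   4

Take [0,0]→[0,1]→[0,2]→[0,3]→[0,4]→[1,4]→[2,4] for a total of 6 + 7 + 9 + 6 + 4 + 5 + 4 = 41.

41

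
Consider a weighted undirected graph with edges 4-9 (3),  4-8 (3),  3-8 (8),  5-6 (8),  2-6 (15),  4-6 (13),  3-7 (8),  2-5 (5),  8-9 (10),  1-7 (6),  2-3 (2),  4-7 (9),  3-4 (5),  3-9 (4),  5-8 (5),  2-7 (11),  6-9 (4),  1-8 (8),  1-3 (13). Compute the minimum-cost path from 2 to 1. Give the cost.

A few of the 2→1 routes:
2 - 3 - 4 - 8 - 1: 2 + 5 + 3 + 8 = 18
2 - 3 - 1: 2 + 13 = 15
2 - 3 - 7 - 1: 2 + 8 + 6 = 16
2 - 7 - 1: 11 + 6 = 17
2 - 5 - 8 - 1: 5 + 5 + 8 = 18
Best route has total 15.

15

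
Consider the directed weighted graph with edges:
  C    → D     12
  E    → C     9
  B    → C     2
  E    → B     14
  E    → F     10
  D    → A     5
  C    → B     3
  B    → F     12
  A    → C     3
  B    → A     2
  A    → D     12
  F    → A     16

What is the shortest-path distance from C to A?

Routes from C to A:
C-D-A: 12 + 5 = 17
C-B-F-A: 3 + 12 + 16 = 31
C-B-A: 3 + 2 = 5
The minimum is 5.

5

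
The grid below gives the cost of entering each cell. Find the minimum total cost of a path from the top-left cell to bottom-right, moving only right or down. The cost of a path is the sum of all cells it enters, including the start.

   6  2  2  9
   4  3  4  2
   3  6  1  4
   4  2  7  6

25

Cheapest: (0,0) (0,1) (0,2) (1,2) (2,2) (2,3) (3,3)
  6 + 2 + 2 + 4 + 1 + 4 + 6 = 25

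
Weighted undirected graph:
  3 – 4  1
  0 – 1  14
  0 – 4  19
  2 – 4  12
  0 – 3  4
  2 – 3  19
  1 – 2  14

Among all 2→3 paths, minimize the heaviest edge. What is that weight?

Candidate routes:
2 - 1 - 0 - 3: max(14, 14, 4) = 14
2 - 4 - 3: max(12, 1) = 12
2 - 1 - 0 - 4 - 3: max(14, 14, 19, 1) = 19
2 - 4 - 0 - 3: max(12, 19, 4) = 19
2 - 3: max(19) = 19
The minimum achievable maximum is 12.

12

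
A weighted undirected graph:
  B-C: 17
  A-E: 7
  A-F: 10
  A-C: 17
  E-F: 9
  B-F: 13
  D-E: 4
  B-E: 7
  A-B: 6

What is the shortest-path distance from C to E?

A few of the C→E routes:
C - B - A - E: 17 + 6 + 7 = 30
C - A - E: 17 + 7 = 24
C - B - E: 17 + 7 = 24
C - A - B - E: 17 + 6 + 7 = 30
Shortest: 24.

24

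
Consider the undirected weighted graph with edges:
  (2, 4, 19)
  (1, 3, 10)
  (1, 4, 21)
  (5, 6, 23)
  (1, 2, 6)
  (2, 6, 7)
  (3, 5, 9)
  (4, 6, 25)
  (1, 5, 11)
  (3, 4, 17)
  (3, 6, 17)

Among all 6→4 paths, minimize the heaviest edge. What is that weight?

Some routes from 6 to 4:
6 → 2 → 1 → 5 → 3 → 4: max(7, 6, 11, 9, 17) = 17
6 → 2 → 1 → 3 → 4: max(7, 6, 10, 17) = 17
6 → 3 → 4: max(17, 17) = 17
The minimum achievable maximum is 17.

17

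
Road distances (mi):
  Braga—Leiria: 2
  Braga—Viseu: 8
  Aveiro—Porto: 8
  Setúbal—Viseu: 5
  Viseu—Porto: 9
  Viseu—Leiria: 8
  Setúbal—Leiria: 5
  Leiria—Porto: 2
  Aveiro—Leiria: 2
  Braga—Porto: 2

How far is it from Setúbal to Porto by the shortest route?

Comparing a few candidate routes:
Setúbal-Viseu-Porto: 5 + 9 = 14
Setúbal-Leiria-Porto: 5 + 2 = 7
Setúbal-Leiria-Braga-Porto: 5 + 2 + 2 = 9
Shortest: 7 mi.

7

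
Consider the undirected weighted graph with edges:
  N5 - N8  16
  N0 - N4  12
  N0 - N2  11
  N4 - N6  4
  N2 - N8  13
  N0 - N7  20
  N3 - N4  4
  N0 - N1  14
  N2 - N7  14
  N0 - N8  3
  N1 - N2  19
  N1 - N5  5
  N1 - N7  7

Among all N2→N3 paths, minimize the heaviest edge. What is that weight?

A few of the N2→N3 routes:
N2 → N0 → N4 → N3: max(11, 12, 4) = 12
N2 → N7 → N1 → N0 → N4 → N3: max(14, 7, 14, 12, 4) = 14
N2 → N7 → N1 → N5 → N8 → N0 → N4 → N3: max(14, 7, 5, 16, 3, 12, 4) = 16
N2 → N8 → N5 → N1 → N0 → N4 → N3: max(13, 16, 5, 14, 12, 4) = 16
N2 → N8 → N0 → N4 → N3: max(13, 3, 12, 4) = 13
Best route has worst link 12.

12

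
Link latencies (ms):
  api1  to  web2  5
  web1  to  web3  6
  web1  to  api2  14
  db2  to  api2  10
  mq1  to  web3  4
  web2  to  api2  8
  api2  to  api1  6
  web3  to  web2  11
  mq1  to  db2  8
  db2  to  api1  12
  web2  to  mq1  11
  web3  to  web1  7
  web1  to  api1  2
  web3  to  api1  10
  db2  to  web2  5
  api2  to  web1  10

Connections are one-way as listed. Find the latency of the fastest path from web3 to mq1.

A few of the web3→mq1 routes:
web3-api1-web2-mq1: 10 + 5 + 11 = 26
web3-web2-mq1: 11 + 11 = 22
web3-web1-api1-web2-mq1: 7 + 2 + 5 + 11 = 25
Best route has total 22 ms.

22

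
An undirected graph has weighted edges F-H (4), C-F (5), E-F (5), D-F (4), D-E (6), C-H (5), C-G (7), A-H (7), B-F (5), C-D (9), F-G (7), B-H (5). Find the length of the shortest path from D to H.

Comparing a few candidate routes:
D -> E -> F -> H: 6 + 5 + 4 = 15
D -> C -> F -> H: 9 + 5 + 4 = 18
D -> F -> C -> H: 4 + 5 + 5 = 14
D -> F -> B -> H: 4 + 5 + 5 = 14
D -> F -> H: 4 + 4 = 8
D -> C -> H: 9 + 5 = 14
The minimum is 8.

8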